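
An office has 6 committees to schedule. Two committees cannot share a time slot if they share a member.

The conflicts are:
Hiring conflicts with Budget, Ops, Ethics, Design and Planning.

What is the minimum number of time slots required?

Hiring and Ethics conflict, so at least 2 time slots are needed.
2 time slots suffice: time slot 1 → {Hiring}; time slot 2 → {Budget, Ops, Ethics, Design, Planning}. Every pair that conflicts lands in different time slots.

2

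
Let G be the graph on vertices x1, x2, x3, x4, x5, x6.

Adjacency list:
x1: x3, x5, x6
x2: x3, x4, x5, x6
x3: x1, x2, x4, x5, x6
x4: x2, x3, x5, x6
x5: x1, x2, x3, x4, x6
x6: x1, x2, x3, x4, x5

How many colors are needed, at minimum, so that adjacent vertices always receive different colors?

5

x2, x3, x4, x5, x6 form a clique, so at least 5 colors are needed.
5 colors suffice: color 1 → {x5}; color 2 → {x3}; color 3 → {x6}; color 4 → {x1, x2}; color 5 → {x4}. No two adjacent vertices share a color.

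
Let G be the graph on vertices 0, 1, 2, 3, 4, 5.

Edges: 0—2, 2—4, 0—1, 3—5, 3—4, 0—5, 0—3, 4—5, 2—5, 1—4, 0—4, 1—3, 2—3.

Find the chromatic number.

0, 2, 3, 4, 5 are pairwise adjacent (a clique of size 5), so at least 5 colors are needed.
One proper 5-coloring: 0=green, 1=yellow, 2=purple, 3=blue, 4=red, 5=yellow. No two adjacent vertices share a color.

5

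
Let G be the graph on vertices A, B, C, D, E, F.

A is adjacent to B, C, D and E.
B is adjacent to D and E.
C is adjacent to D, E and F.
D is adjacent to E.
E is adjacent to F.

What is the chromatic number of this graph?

A, C, D, E are mutually adjacent (a clique of size 4), so at least 4 colors are needed.
4 colors suffice: color 1 → {E}; color 2 → {B, C}; color 3 → {A, F}; color 4 → {D}. No two adjacent vertices share a color.

4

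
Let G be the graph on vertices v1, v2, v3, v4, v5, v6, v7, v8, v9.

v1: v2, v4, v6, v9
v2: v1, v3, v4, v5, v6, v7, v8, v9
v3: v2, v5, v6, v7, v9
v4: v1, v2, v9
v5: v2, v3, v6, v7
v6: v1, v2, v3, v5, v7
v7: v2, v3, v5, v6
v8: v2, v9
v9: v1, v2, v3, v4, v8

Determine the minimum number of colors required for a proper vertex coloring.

5

v2, v3, v5, v6, v7 form a clique, so at least 5 colors are needed.
5 colors suffice: color 1 → {v2}; color 2 → {v6, v9}; color 3 → {v1, v3, v8}; color 4 → {v4, v7}; color 5 → {v5}. Each edge has distinct colors on its endpoints.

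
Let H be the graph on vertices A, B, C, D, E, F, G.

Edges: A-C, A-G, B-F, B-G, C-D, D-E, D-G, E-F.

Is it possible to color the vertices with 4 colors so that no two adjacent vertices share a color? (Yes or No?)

The chromatic number is 3. The cycle E-D-G-B-F-E has odd length 5, so it cannot be 2-colored; at least 3 colors are needed.
A valid assignment using 3 colors: A=2, B=3, C=1, D=2, E=1, F=2, G=1.
Since 4 ≥ 3, a proper 4-coloring certainly exists.

Yes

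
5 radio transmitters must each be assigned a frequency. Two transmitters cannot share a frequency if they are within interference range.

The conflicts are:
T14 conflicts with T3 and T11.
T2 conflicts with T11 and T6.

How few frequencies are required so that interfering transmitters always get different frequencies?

2

T14 and T11 conflict, so at least 2 frequencies are needed.
2 frequencies suffice: frequency 1 → {T3, T11, T6}; frequency 2 → {T14, T2}. No two conflicting transmitters share a frequency.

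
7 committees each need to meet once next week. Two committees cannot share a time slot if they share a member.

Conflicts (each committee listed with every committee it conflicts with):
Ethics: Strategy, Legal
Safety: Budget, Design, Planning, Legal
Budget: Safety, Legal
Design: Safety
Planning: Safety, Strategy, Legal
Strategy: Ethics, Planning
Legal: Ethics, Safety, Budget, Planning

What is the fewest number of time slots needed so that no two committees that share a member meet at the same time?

3

Safety, Planning, Legal all conflict with each other, so at least 3 time slots are needed.
A valid assignment using 3 time slots: Ethics=2, Safety=2, Budget=3, Design=1, Planning=3, Strategy=1, Legal=1. Every pair that conflicts lands in different time slots.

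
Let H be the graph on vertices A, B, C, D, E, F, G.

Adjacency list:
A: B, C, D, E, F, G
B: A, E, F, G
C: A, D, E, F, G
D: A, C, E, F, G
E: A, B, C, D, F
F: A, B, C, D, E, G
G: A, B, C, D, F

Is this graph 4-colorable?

A, C, D, E, F are pairwise adjacent (a clique of size 5), so at least 5 colors are needed.
So 4 colors are not enough.

No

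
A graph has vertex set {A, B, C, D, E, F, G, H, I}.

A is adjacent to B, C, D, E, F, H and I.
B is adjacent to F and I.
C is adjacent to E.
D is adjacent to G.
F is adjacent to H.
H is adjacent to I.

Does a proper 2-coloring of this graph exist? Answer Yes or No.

A, C, E are pairwise adjacent, so at least 3 colors are needed.
So 2 colors are not enough.

No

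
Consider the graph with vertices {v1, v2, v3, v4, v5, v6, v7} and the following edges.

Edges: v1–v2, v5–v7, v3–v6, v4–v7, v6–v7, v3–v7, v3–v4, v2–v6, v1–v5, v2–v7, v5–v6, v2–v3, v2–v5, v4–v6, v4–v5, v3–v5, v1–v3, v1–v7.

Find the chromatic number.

v3, v4, v5, v6, v7 are mutually adjacent (a clique of size 5), so at least 5 colors are needed.
5 colors suffice: color 1 → {v3}; color 2 → {v5}; color 3 → {v7}; color 4 → {v1, v6}; color 5 → {v2, v4}. Every edge joins two different colors.

5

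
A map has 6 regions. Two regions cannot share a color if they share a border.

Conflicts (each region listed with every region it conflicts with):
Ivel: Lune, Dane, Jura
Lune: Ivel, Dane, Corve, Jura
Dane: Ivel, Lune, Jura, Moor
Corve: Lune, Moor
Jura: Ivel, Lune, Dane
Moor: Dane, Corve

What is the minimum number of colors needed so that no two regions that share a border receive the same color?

Ivel, Lune, Dane, Jura pairwise conflict, so at least 4 colors are needed.
4 colors suffice: color 1 → {Dane, Corve}; color 2 → {Lune, Moor}; color 3 → {Jura}; color 4 → {Ivel}. No two conflicting regions share a color.

4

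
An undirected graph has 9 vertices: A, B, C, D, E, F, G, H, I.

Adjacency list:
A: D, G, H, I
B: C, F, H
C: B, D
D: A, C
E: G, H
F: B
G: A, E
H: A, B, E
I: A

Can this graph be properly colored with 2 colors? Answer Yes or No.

The cycle D-C-B-H-A-D has odd length 5, so it cannot be 2-colored; at least 3 colors are needed.
So 2 colors are not enough.

No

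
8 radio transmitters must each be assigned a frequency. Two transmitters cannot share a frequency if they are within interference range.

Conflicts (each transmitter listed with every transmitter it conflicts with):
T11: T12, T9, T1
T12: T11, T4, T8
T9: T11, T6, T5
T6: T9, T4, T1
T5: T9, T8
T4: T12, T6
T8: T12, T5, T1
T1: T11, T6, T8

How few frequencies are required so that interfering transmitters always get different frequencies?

The cycle T8-T1-T6-T9-T5-T8 has odd length 5, so it cannot be 2-colored; at least 3 frequencies are needed.
A valid assignment using 3 frequencies: T11=1, T12=2, T9=2, T6=1, T5=3, T4=3, T8=1, T1=2. No two conflicting transmitters share a frequency.

3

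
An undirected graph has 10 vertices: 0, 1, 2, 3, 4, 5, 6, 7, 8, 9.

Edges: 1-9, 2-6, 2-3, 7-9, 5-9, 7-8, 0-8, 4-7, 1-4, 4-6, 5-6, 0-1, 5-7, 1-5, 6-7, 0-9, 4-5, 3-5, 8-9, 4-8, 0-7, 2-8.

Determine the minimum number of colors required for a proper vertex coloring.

4, 5, 6, 7 are mutually adjacent (a clique of size 4), so at least 4 colors are needed.
4 colors suffice: color a → {1, 2, 7}; color b → {5, 8}; color c → {3, 4, 9}; color d → {0, 6}. Each edge has distinct colors on its endpoints.

4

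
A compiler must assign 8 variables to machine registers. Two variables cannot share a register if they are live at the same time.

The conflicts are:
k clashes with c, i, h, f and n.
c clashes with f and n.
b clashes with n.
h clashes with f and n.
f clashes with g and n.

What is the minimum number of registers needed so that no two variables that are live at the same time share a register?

4

k, c, f, n are mutually in conflict, so at least 4 registers are needed.
4 registers suffice: k=1, c=4, i=2, b=1, h=4, f=2, g=1, n=3. Each listed conflict is separated.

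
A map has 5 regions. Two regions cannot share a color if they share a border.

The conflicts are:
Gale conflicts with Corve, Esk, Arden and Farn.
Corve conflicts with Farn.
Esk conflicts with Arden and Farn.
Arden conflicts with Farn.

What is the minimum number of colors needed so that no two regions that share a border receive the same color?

Gale, Esk, Arden, Farn pairwise conflict, so at least 4 colors are needed.
4 colors suffice: color 1 → {Gale}; color 2 → {Farn}; color 3 → {Corve, Arden}; color 4 → {Esk}. No two conflicting regions share a color.

4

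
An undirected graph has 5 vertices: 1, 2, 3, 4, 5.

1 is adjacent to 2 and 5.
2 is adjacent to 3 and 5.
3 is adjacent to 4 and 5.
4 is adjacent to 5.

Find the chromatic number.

3

1, 2, 5 form a triangle, so at least 3 colors are needed.
3 colors suffice: 1=green, 2=blue, 3=green, 4=blue, 5=red. No two adjacent vertices share a color.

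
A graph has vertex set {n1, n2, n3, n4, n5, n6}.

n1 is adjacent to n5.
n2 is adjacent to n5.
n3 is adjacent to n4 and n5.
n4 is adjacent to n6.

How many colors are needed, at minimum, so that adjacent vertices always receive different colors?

2

n3 and n5 are adjacent, so at least 2 colors are needed.
One proper 2-coloring: n1=B, n2=B, n3=B, n4=R, n5=R, n6=B. Every edge joins two different colors.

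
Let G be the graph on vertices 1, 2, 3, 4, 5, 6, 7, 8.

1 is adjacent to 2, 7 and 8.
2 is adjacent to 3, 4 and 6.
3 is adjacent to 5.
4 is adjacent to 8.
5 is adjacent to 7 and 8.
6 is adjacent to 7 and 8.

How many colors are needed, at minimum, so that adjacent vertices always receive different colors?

3

The cycle 3-2-4-8-5-3 has odd length 5, so it cannot be 2-colored; at least 3 colors are needed.
One proper 3-coloring: 1=b, 2=a, 3=c, 4=b, 5=b, 6=b, 7=a, 8=a. Every edge joins two different colors.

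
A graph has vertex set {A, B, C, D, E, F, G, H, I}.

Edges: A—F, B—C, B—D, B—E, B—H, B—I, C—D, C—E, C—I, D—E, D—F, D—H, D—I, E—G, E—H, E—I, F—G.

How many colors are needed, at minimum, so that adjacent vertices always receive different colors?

B, C, D, E, I are pairwise adjacent (a clique of size 5), so at least 5 colors are needed.
5 colors suffice: color 1 → {E, F}; color 2 → {A, D, G}; color 3 → {B}; color 4 → {H, I}; color 5 → {C}. Each edge has distinct colors on its endpoints.

5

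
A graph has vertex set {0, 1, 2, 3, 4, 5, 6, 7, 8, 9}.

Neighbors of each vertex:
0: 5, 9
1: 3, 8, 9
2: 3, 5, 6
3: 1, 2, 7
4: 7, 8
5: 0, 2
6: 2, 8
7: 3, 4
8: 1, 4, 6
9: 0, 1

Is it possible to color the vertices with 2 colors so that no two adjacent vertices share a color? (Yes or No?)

No

The cycle 2-6-8-1-3-2 has odd length 5, so it cannot be 2-colored; at least 3 colors are needed.
So 2 colors are not enough.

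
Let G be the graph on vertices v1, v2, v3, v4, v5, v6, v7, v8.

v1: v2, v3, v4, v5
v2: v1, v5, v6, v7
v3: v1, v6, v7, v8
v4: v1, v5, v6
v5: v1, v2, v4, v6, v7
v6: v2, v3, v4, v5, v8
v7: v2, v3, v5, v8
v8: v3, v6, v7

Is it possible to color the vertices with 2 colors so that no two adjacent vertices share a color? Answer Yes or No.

v4, v5, v6 are mutually adjacent, so at least 3 colors are needed.
So 2 colors are not enough.

No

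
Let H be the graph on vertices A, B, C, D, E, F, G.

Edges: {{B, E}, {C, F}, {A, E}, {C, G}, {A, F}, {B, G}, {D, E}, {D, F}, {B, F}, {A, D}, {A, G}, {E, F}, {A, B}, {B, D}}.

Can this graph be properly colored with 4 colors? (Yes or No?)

No

A, B, D, E, F are pairwise adjacent (a clique of size 5), so at least 5 colors are needed.
So 4 colors are not enough.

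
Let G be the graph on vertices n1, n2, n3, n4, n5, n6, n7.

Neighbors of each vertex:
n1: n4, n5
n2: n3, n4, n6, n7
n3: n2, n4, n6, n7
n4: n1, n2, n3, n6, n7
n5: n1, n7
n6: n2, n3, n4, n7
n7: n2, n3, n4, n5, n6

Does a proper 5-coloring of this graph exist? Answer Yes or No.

Yes

The chromatic number is 5. n2, n3, n4, n6, n7 are pairwise adjacent (a clique of size 5), so at least 5 colors are needed.
5 colors suffice: color 1 → {n4, n5}; color 2 → {n1, n7}; color 3 → {n2}; color 4 → {n3}; color 5 → {n6}.
That is already a proper 5-coloring.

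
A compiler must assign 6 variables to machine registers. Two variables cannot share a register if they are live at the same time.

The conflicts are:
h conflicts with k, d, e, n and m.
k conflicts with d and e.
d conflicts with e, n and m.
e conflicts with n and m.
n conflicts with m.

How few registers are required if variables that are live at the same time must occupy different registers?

h, d, e, n, m are mutually in conflict, so at least 5 registers are needed.
5 registers suffice: register 1 → {e}; register 2 → {d}; register 3 → {h}; register 4 → {k, m}; register 5 → {n}. Each listed conflict is separated.

5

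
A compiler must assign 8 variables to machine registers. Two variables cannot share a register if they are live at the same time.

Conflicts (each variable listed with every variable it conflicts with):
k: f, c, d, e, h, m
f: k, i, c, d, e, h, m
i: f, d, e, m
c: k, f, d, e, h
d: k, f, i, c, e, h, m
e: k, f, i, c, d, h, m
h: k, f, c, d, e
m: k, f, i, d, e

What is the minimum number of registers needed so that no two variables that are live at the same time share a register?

6

k, f, c, d, e, h all conflict with each other, so at least 6 registers are needed.
Using 6 registers: k=4, f=1, i=4, c=6, d=3, e=2, h=5, m=5. Each listed conflict is separated.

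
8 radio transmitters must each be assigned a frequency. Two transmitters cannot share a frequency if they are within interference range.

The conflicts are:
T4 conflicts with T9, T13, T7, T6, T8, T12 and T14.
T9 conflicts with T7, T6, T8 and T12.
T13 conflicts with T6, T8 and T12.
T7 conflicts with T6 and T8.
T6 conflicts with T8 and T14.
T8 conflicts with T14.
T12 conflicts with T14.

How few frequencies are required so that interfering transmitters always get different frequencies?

5

T4, T9, T7, T6, T8 are mutually in conflict, so at least 5 frequencies are needed.
5 frequencies suffice: frequency 1 → {T4}; frequency 2 → {T6, T12}; frequency 3 → {T8}; frequency 4 → {T9, T13, T14}; frequency 5 → {T7}. No two conflicting transmitters share a frequency.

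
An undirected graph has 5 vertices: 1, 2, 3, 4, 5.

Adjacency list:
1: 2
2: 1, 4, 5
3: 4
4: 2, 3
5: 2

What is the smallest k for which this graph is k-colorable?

2 and 5 are adjacent, so at least 2 colors are needed.
2 colors suffice: color red → {2, 3}; color blue → {1, 4, 5}. Every edge joins two different colors.

2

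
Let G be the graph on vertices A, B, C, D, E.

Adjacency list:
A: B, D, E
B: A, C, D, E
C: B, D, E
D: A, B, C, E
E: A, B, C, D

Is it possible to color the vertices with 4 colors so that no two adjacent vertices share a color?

The chromatic number is 4. B, C, D, E are pairwise adjacent (a clique of size 4), so at least 4 colors are needed.
A valid assignment using 4 colors: A=4, B=3, C=4, D=2, E=1.
That is already a proper 4-coloring.

Yes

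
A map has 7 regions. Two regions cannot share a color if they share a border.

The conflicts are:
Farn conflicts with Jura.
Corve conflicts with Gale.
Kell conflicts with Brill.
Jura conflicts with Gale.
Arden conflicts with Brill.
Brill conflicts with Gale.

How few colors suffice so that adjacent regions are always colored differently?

Kell and Brill conflict, so at least 2 colors are needed.
2 colors suffice: color 1 → {Farn, Kell, Arden, Gale}; color 2 → {Corve, Jura, Brill}. Each listed conflict is separated.

2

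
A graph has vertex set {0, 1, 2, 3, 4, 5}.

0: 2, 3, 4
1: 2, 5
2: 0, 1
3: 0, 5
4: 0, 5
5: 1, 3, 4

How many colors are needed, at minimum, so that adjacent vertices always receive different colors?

The cycle 0-4-5-1-2-0 has odd length 5, so it cannot be 2-colored; at least 3 colors are needed.
3 colors suffice: 0=red, 1=green, 2=blue, 3=blue, 4=blue, 5=red. No two adjacent vertices share a color.

3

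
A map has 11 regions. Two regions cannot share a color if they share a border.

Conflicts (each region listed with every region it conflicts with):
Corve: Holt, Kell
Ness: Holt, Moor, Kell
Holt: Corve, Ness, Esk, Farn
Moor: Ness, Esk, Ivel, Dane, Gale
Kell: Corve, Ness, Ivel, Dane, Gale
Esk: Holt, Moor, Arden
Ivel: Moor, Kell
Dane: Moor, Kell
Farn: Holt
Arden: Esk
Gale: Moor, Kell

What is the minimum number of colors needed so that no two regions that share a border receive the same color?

Kell and Dane conflict, so at least 2 colors are needed.
One proper 2-coloring: Corve=2, Ness=2, Holt=1, Moor=1, Kell=1, Esk=2, Ivel=2, Dane=2, Farn=2, Arden=1, Gale=2. Every pair that conflicts lands in different colors.

2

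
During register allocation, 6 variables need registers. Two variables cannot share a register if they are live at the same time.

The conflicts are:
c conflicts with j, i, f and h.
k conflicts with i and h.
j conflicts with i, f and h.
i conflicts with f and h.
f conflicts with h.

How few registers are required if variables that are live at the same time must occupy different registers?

5

c, j, i, f, h all conflict with each other, so at least 5 registers are needed.
5 registers suffice: c=5, k=3, j=3, i=2, f=4, h=1. No two conflicting variables share a register.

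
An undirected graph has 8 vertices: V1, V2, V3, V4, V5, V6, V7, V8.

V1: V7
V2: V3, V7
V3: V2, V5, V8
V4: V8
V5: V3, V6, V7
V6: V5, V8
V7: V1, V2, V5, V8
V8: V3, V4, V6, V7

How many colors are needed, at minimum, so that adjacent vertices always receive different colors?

2

V7 and V8 are adjacent, so at least 2 colors are needed.
2 colors suffice: color R → {V3, V4, V6, V7}; color B → {V1, V2, V5, V8}. Every edge joins two different colors.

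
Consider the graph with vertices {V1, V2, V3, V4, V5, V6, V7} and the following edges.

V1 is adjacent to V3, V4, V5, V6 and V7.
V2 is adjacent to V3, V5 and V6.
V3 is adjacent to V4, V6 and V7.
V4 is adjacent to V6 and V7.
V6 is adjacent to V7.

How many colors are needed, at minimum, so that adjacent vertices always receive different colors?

V1, V3, V4, V6, V7 are pairwise adjacent (a clique of size 5), so at least 5 colors are needed.
5 colors suffice: color 1 → {V5, V6}; color 2 → {V1, V2}; color 3 → {V3}; color 4 → {V7}; color 5 → {V4}. Each edge has distinct colors on its endpoints.

5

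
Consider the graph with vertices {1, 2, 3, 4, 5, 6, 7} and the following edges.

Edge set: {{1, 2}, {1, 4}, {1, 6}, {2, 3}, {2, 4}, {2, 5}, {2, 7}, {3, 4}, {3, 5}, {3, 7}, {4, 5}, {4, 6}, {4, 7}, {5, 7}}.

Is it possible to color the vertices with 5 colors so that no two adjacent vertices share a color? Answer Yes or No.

Yes

The chromatic number is 5. 2, 3, 4, 5, 7 form a clique, so at least 5 colors are needed.
5 colors suffice: color a → {4}; color b → {2, 6}; color c → {1, 5}; color d → {7}; color e → {3}.
That is already a proper 5-coloring.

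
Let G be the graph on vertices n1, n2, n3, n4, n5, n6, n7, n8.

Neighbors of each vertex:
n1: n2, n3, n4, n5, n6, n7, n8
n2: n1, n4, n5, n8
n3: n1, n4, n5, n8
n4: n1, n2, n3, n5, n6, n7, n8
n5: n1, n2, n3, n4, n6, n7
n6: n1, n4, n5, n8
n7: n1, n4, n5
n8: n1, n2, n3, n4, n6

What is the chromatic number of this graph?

n1, n2, n4, n8 are mutually adjacent (a clique of size 4), so at least 4 colors are needed.
One proper 4-coloring: n1=1, n2=4, n3=4, n4=2, n5=3, n6=4, n7=4, n8=3. Each edge has distinct colors on its endpoints.

4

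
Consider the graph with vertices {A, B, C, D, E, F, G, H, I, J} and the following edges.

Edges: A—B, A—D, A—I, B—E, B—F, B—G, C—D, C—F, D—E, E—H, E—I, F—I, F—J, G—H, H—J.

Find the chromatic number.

3

The cycle I-E-D-C-F-I has odd length 5, so it cannot be 2-colored; at least 3 colors are needed.
3 colors suffice: A=1, B=2, C=3, D=2, E=1, F=1, G=1, H=2, I=2, J=3. Every edge joins two different colors.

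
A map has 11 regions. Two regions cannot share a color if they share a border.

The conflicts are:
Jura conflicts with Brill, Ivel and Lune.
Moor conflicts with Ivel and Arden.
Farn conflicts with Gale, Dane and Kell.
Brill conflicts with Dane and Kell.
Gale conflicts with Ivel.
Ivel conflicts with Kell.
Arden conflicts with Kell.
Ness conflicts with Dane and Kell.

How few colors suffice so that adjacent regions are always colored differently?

Moor and Ivel conflict, so at least 2 colors are needed.
2 colors suffice: color 1 → {Jura, Moor, Gale, Dane, Kell}; color 2 → {Farn, Brill, Ivel, Arden, Ness, Lune}. No two conflicting regions share a color.

2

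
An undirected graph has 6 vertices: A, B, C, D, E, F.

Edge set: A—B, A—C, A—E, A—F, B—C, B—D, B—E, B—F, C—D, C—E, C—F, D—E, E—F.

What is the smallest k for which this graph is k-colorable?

5

A, B, C, E, F are pairwise adjacent (a clique of size 5), so at least 5 colors are needed.
One proper 5-coloring: A=purple, B=green, C=red, D=yellow, E=blue, F=yellow. Each edge has distinct colors on its endpoints.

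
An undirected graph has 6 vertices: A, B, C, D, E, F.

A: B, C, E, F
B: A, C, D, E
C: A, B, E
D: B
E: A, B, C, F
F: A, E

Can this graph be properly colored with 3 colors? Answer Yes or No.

A, B, C, E are mutually adjacent (a clique of size 4), so at least 4 colors are needed.
So 3 colors are not enough.

No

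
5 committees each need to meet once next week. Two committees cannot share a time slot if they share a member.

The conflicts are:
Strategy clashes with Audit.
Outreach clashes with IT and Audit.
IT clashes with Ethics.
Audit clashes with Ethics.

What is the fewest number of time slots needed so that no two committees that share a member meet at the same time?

2

Strategy and Audit conflict, so at least 2 time slots are needed.
Using 2 time slots: Strategy=2, Outreach=2, IT=1, Audit=1, Ethics=2. Every pair that conflicts lands in different time slots.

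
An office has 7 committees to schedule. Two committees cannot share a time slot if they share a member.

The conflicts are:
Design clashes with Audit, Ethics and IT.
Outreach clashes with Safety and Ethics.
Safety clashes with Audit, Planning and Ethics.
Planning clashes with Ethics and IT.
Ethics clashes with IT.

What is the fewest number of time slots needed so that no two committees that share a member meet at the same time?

Outreach, Safety, Ethics are mutually in conflict, so at least 3 time slots are needed.
A valid assignment using 3 time slots: Design=3, Outreach=3, Safety=2, Audit=1, Planning=3, Ethics=1, IT=2. Each listed conflict is separated.

3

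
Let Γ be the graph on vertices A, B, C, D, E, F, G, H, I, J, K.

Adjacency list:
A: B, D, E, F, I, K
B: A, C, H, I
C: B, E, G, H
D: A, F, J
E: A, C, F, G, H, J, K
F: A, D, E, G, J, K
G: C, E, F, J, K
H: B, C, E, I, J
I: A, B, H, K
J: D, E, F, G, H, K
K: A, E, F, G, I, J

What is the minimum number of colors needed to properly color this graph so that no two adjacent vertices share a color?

5

E, F, G, J, K are mutually adjacent (a clique of size 5), so at least 5 colors are needed.
5 colors suffice: color red → {B, D, E}; color blue → {A, C, J}; color green → {F, H}; color yellow → {K}; color purple → {G, I}. Every edge joins two different colors.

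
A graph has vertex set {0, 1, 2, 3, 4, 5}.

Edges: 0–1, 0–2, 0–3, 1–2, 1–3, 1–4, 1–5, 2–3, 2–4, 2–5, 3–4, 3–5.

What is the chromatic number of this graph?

1, 2, 3, 4 form a clique, so at least 4 colors are needed.
A valid assignment using 4 colors: 0=yellow, 1=green, 2=red, 3=blue, 4=yellow, 5=yellow. Each edge has distinct colors on its endpoints.

4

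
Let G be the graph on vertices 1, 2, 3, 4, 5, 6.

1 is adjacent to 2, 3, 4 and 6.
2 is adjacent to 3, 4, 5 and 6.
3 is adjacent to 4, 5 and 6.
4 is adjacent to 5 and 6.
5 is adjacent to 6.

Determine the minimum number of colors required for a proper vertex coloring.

1, 2, 3, 4, 6 are mutually adjacent (a clique of size 5), so at least 5 colors are needed.
5 colors suffice: 1=purple, 2=blue, 3=red, 4=yellow, 5=purple, 6=green. Every edge joins two different colors.

5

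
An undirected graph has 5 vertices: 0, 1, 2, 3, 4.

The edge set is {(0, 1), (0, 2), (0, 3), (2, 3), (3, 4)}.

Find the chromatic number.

3

0, 2, 3 form a triangle, so at least 3 colors are needed.
3 colors suffice: color red → {0, 4}; color blue → {1, 3}; color green → {2}. Every edge joins two different colors.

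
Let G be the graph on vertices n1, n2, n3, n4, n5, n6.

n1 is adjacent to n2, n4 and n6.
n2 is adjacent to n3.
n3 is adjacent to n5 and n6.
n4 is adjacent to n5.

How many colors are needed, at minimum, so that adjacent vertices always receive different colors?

3

The cycle n5-n4-n1-n2-n3-n5 has odd length 5, so it cannot be 2-colored; at least 3 colors are needed.
A valid assignment using 3 colors: n1=red, n2=blue, n3=red, n4=blue, n5=green, n6=blue. No two adjacent vertices share a color.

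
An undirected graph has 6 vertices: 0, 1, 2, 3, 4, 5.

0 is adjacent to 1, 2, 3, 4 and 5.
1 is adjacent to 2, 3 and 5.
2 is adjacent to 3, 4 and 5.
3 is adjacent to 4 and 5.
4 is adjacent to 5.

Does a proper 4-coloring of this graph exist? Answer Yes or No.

0, 2, 3, 4, 5 are mutually adjacent (a clique of size 5), so at least 5 colors are needed.
So 4 colors are not enough.

No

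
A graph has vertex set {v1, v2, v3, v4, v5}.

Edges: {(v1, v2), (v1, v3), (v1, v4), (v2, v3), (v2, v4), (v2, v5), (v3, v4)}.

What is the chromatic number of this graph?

v1, v2, v3, v4 are mutually adjacent (a clique of size 4), so at least 4 colors are needed.
A valid assignment using 4 colors: v1=4, v2=1, v3=3, v4=2, v5=2. Each edge has distinct colors on its endpoints.

4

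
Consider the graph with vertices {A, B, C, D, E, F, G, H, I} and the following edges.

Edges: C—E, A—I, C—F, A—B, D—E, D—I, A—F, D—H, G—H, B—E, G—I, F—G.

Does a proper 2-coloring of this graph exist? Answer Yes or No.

The cycle D-I-A-B-E-D has odd length 5, so it cannot be 2-colored; at least 3 colors are needed.
So 2 colors are not enough.

No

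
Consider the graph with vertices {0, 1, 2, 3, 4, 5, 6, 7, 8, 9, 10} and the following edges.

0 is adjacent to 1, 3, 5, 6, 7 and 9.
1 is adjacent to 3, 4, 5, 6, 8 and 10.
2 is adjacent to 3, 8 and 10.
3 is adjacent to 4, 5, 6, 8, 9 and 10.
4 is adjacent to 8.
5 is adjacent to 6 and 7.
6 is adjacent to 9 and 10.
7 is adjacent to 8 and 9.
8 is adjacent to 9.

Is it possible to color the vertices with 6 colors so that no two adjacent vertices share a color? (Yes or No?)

The chromatic number is 5. 0, 1, 3, 5, 6 are pairwise adjacent (a clique of size 5), so at least 5 colors are needed.
5 colors suffice: color a → {3, 7}; color b → {1, 2, 9}; color c → {6, 8}; color d → {0, 4, 10}; color e → {5}.
Since 6 ≥ 5, a proper 6-coloring certainly exists.

Yes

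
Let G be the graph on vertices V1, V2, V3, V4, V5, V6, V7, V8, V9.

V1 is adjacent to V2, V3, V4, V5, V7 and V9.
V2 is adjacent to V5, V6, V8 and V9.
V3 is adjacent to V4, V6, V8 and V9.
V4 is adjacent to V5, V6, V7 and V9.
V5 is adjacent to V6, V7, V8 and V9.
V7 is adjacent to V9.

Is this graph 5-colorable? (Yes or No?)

The chromatic number is 5. V1, V4, V5, V7, V9 are pairwise adjacent (a clique of size 5), so at least 5 colors are needed.
5 colors suffice: color R → {V3, V5}; color B → {V6, V8, V9}; color G → {V2, V4}; color Y → {V1}; color P → {V7}.
That is already a proper 5-coloring.

Yes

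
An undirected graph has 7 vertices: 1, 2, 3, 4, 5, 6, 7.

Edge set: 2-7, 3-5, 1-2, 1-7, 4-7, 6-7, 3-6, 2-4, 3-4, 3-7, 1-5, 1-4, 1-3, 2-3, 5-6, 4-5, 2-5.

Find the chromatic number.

5

1, 2, 3, 4, 5 are pairwise adjacent (a clique of size 5), so at least 5 colors are needed.
A valid assignment using 5 colors: 1=b, 2=d, 3=a, 4=e, 5=c, 6=b, 7=c. Every edge joins two different colors.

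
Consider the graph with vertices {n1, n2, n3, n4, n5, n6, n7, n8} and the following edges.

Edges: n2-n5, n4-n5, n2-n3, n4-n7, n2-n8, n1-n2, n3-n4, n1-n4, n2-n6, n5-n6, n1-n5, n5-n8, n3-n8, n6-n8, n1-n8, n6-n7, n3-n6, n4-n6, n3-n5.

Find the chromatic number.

n2, n3, n5, n6, n8 are mutually adjacent (a clique of size 5), so at least 5 colors are needed.
5 colors suffice: color 1 → {n5, n7}; color 2 → {n1, n6}; color 3 → {n4, n8}; color 4 → {n3}; color 5 → {n2}. Every edge joins two different colors.

5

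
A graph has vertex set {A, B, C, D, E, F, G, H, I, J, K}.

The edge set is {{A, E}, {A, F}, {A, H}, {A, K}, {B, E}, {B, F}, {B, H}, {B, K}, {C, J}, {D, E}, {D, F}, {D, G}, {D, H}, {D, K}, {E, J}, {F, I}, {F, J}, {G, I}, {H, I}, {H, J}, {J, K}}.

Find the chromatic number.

2

H and I are adjacent, so at least 2 colors are needed.
A valid assignment using 2 colors: A=blue, B=blue, C=red, D=blue, E=red, F=red, G=red, H=red, I=blue, J=blue, K=red. Every edge joins two different colors.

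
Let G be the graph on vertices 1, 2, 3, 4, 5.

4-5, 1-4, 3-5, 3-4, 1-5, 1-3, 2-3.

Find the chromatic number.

1, 3, 4, 5 form a clique, so at least 4 colors are needed.
4 colors suffice: color a → {3}; color b → {2, 4}; color c → {5}; color d → {1}. No two adjacent vertices share a color.

4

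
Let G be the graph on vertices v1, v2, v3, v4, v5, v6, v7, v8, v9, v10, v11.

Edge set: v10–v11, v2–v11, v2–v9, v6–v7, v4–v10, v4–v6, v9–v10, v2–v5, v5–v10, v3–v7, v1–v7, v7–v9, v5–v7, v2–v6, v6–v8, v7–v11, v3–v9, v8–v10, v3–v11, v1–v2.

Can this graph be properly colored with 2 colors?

v3, v7, v11 are mutually adjacent, so at least 3 colors are needed.
So 2 colors are not enough.

No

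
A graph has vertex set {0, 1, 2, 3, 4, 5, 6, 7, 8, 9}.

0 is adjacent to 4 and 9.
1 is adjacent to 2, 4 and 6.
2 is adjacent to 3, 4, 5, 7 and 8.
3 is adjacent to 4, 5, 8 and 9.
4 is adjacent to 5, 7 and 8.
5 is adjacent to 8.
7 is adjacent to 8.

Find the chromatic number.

2, 3, 4, 5, 8 are pairwise adjacent (a clique of size 5), so at least 5 colors are needed.
5 colors suffice: color red → {4, 6, 9}; color blue → {0, 2}; color green → {1, 3, 7}; color yellow → {8}; color purple → {5}. Each edge has distinct colors on its endpoints.

5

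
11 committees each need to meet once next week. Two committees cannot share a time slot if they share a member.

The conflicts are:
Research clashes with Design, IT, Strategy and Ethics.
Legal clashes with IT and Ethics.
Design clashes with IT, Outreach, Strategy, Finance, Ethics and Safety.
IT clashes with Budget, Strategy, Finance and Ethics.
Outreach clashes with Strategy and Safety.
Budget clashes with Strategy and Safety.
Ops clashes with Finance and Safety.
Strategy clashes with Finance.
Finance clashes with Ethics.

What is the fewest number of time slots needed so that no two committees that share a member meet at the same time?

Research, Design, IT, Strategy pairwise conflict, so at least 4 time slots are needed.
4 time slots suffice: time slot 1 → {IT, Safety}; time slot 2 → {Legal, Design, Budget, Ops}; time slot 3 → {Strategy, Ethics}; time slot 4 → {Research, Outreach, Finance}. Each listed conflict is separated.

4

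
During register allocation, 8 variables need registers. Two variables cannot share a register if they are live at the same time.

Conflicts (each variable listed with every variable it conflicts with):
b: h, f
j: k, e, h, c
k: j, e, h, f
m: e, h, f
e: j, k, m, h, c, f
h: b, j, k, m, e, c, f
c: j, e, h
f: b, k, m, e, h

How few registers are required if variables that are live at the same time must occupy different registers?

4

j, e, h, c all conflict with each other, so at least 4 registers are needed.
4 registers suffice: b=2, j=3, k=4, m=4, e=2, h=1, c=4, f=3. Each listed conflict is separated.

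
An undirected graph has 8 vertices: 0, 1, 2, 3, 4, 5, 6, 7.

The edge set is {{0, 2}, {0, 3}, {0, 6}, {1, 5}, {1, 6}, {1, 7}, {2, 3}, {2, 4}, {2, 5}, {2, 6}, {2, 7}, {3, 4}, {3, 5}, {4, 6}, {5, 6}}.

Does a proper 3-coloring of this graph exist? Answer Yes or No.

Yes

The chromatic number is 3. 1, 5, 6 are mutually adjacent, so at least 3 colors are needed.
One proper 3-coloring: 0=green, 1=red, 2=red, 3=blue, 4=green, 5=green, 6=blue, 7=blue.
That is already a proper 3-coloring.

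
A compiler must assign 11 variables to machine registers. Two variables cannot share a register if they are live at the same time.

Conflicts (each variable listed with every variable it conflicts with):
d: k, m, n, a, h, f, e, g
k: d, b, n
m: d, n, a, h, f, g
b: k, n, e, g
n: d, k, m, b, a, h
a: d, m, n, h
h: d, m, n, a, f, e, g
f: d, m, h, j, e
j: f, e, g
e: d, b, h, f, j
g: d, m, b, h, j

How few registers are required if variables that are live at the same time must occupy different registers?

5

d, m, n, a, h all conflict with each other, so at least 5 registers are needed.
5 registers suffice: d=1, k=2, m=4, b=1, n=3, a=5, h=2, f=3, j=1, e=4, g=3. Every pair that conflicts lands in different registers.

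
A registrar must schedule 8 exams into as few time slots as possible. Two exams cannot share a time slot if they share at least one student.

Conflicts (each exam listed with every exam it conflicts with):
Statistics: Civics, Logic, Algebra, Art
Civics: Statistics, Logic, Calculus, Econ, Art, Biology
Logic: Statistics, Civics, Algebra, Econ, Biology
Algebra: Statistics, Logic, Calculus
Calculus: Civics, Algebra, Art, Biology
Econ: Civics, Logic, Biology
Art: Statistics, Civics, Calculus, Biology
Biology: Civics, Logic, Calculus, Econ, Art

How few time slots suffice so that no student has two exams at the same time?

Civics, Logic, Econ, Biology pairwise conflict, so at least 4 time slots are needed.
4 time slots suffice: Statistics=2, Civics=1, Logic=3, Algebra=1, Calculus=4, Econ=4, Art=3, Biology=2. Each listed conflict is separated.

4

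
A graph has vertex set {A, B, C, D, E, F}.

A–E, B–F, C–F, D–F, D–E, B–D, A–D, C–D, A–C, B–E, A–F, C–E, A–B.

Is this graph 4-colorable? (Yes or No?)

The chromatic number is 4. A, B, D, F are pairwise adjacent (a clique of size 4), so at least 4 colors are needed.
4 colors suffice: color 1 → {A}; color 2 → {D}; color 3 → {B, C}; color 4 → {E, F}.
That is already a proper 4-coloring.

Yes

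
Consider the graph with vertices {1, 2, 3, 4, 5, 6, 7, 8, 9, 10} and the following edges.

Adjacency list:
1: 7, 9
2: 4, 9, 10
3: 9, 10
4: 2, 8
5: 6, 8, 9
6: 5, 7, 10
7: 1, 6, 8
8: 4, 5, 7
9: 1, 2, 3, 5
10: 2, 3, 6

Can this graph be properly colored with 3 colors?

The chromatic number is 3. The cycle 5-6-10-3-9-5 has odd length 5, so it cannot be 2-colored; at least 3 colors are needed.
3 colors suffice: color a → {8, 9, 10}; color b → {2, 3, 5, 7}; color c → {1, 4, 6}.
That is already a proper 3-coloring.

Yes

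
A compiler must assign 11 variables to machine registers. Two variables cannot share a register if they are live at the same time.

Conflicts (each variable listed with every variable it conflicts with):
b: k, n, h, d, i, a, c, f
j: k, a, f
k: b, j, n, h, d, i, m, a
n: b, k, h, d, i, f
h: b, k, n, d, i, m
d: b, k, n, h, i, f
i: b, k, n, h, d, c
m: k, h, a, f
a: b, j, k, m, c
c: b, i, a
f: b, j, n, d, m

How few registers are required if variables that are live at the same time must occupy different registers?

6

b, k, n, h, d, i are mutually in conflict, so at least 6 registers are needed.
6 registers suffice: register 1 → {k, c, f}; register 2 → {b, j, m}; register 3 → {i, a}; register 4 → {d}; register 5 → {h}; register 6 → {n}. Each listed conflict is separated.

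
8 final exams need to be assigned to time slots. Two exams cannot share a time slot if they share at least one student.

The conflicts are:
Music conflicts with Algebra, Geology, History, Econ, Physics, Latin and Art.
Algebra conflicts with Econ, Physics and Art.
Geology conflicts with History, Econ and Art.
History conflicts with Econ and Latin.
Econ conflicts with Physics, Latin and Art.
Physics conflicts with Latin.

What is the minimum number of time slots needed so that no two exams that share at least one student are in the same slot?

4

Music, Geology, History, Econ are mutually in conflict, so at least 4 time slots are needed.
4 time slots suffice: Music=1, Algebra=4, Geology=4, History=3, Econ=2, Physics=3, Latin=4, Art=3. No two conflicting exams share a time slot.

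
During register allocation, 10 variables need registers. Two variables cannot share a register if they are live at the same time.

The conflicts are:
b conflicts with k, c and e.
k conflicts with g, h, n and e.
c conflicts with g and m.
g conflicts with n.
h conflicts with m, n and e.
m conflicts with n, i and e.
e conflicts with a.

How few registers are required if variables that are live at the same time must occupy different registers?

3

h, m, e pairwise conflict, so at least 3 registers are needed.
3 registers suffice: register 1 → {c, n, i, e}; register 2 → {k, m, a}; register 3 → {b, g, h}. No two conflicting variables share a register.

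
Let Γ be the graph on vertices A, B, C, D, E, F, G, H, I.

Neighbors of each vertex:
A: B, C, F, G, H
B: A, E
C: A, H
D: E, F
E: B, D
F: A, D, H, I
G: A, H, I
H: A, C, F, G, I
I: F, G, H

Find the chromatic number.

3

A, C, H are pairwise adjacent, so at least 3 colors are needed.
3 colors suffice: color 1 → {A, D, I}; color 2 → {E, H}; color 3 → {B, C, F, G}. Each edge has distinct colors on its endpoints.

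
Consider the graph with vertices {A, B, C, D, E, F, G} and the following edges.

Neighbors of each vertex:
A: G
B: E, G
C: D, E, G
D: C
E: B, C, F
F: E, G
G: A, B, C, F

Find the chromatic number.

2

B and G are adjacent, so at least 2 colors are needed.
2 colors suffice: color 1 → {D, E, G}; color 2 → {A, B, C, F}. Each edge has distinct colors on its endpoints.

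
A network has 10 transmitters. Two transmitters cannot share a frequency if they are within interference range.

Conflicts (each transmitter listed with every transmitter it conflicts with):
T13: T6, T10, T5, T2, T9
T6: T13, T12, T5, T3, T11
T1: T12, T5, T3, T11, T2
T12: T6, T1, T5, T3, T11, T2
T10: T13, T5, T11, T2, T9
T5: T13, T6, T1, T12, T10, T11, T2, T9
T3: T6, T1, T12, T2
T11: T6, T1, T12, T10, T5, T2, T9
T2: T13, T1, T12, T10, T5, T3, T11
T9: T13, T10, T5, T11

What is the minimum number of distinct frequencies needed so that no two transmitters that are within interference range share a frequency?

5

T1, T12, T5, T11, T2 pairwise conflict, so at least 5 frequencies are needed.
5 frequencies suffice: frequency 1 → {T5, T3}; frequency 2 → {T13, T11}; frequency 3 → {T6, T2, T9}; frequency 4 → {T12, T10}; frequency 5 → {T1}. Each listed conflict is separated.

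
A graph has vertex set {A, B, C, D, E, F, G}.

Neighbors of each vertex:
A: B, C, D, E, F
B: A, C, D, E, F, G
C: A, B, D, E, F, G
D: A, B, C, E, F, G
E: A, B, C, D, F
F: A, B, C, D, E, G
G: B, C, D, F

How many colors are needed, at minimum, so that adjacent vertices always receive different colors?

6

A, B, C, D, E, F are mutually adjacent (a clique of size 6), so at least 6 colors are needed.
6 colors suffice: color 1 → {B}; color 2 → {F}; color 3 → {C}; color 4 → {D}; color 5 → {E, G}; color 6 → {A}. No two adjacent vertices share a color.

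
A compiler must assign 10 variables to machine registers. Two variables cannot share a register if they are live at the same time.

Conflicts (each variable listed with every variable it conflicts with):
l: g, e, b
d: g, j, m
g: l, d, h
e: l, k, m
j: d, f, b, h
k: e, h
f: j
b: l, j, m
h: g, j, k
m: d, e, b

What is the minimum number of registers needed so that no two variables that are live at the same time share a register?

The cycle m-d-g-l-b-m has odd length 5, so it cannot be 2-colored; at least 3 registers are needed.
3 registers suffice: register 1 → {g, j, k, m}; register 2 → {l, d, f, h}; register 3 → {e, b}. Each listed conflict is separated.

3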